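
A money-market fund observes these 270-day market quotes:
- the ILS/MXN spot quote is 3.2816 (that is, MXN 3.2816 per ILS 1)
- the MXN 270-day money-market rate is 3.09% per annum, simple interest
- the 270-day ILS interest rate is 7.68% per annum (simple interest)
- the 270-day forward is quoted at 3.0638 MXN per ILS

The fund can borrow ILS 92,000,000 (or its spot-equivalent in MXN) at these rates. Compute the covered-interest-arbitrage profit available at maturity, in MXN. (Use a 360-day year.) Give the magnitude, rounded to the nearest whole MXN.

T = 270/360 years.
Route A — deposit ILS, sell forward: 92,000,000 × 1.057600 × 3.0638 = MXN 298,105,288.96.
Route B — convert at spot, deposit MXN: 92,000,000 × 3.2816 × 1.023175 = MXN 308,903,899.36.
The quoted forward undervalues ILS, so borrow ILS, convert to MXN at spot, deposit the MXN at 3.09%, and buy ILS forward at 3.0638 to cover the loan.
Profit = 308,903,899.36 − 298,105,288.96 = MXN 10,798,610.

MXN 10,798,610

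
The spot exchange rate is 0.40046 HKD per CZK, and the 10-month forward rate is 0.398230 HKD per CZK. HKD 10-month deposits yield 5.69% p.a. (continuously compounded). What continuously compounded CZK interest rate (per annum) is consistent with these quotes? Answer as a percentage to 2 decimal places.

6.36%

T = 10/12 years.
F/S = 0.39823/0.40046 = 0.9944314 = (growth of HKD) / (growth of CZK).
HKD growth factor: e^(0.0569×10/12) = 1.0485588.
Hence g_CZK = 1.0544305.
r = ln(1.0544305)/(10/12) = 0.063601 → 6.36%.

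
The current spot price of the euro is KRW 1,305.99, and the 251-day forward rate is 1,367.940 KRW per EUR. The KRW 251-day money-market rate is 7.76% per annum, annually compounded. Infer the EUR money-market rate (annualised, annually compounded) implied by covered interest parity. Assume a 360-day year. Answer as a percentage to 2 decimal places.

T = 251/360 years.
F/S = 1367.94/1305.99 = 1.0474353 = (growth of KRW) / (growth of EUR).
The KRW side grows by (1 + 0.0776)^(251/360) = 1.0534893.
That pins the EUR growth at 1.0057798.
Annualise: 1.0057798^(360/251) − 1 = 0.008300 = 0.83%.

0.83%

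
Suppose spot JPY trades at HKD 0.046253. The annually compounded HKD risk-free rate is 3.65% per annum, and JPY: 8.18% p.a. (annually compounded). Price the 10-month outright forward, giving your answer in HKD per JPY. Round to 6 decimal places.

0.044633

T = 10/12 years.
HKD accumulates by (1 + 0.0365)^(10/12) = 1.0303254.
Growth of 1 JPY over T: (1 + 0.0818)^(10/12) = 1.0677162.
So F = 0.046253 × 1.0303254 / 1.0677162 = 0.04463325 (HKD/JPY).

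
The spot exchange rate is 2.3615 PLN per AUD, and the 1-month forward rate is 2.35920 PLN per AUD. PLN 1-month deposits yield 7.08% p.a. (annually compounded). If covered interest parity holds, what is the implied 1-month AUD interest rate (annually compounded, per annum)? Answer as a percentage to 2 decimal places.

T = 1/12 years.
CIP gives F = S · g_PLN/g_AUD, so g_PLN/g_AUD = 2.3592/2.3615 = 0.9990260.
The PLN side grows by (1 + 0.0708)^(1/12) = 1.0057168.
Hence g_AUD = 1.0066973.
Annualise: 1.0066973^(12/1) − 1 = 0.083395 = 8.34%.

8.34%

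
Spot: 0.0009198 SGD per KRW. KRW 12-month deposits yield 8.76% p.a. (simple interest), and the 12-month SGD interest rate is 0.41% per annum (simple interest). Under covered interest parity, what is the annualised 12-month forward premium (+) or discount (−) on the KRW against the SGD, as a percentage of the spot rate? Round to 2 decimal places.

-7.68%

T = 1 year.
F = S · g_SGD/g_KRW = 0.0009198 × 1.004100/1.087600 = 0.0008491828.
Annualised premium = (F − S)/S × (1/T) = (0.0008491828 − 0.0009198)/0.0009198 ÷ 1 = -7.68%.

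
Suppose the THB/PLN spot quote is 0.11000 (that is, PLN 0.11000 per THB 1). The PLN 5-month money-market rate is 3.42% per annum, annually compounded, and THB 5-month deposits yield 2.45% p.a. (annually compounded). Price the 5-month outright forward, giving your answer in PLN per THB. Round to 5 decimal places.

0.11043

T = 5/12 years.
PLN growth factor: (1 + 0.0342)^(5/12) = 1.0141104.
THB growth factor: (1 + 0.0245)^(5/12) = 1.0101363.
Forward (PLN per THB) = 0.11 × 1.0141104 / 1.0101363 = 0.1104328.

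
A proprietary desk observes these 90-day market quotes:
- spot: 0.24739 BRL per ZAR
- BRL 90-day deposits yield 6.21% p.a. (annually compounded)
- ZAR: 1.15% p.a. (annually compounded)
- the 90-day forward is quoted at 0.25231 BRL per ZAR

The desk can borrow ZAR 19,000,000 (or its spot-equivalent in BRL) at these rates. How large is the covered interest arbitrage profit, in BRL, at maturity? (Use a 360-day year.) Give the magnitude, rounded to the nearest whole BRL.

T = 90/360 years.
Keep in ZAR, deliver into the forward: 19,000,000·1.002862684·0.25231 = BRL 4,807,613.39.
Swap to BRL now, deposit: 19,000,000·0.24739·1.015176024 = BRL 4,771,743.53.
The quoted forward overvalues ZAR, so borrow BRL, buy ZAR at spot, deposit the ZAR at 1.15%, and sell the proceeds forward at 0.25231.
Arbitrage profit = |4,807,613.39 − 4,771,743.53| = BRL 35,870.

BRL 35,870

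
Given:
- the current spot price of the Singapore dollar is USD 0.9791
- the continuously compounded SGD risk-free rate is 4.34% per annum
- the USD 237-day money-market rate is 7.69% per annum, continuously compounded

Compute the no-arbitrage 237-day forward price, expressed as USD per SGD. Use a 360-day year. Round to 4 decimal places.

1.0009

T = 237/360 years.
USD growth factor: e^(0.0769×237/360) = 1.0519292.
SGD growth factor: e^(0.0434×237/360) = 1.0289838.
Forward (USD per SGD) = 0.9791 × 1.0519292 / 1.0289838 = 1.000933.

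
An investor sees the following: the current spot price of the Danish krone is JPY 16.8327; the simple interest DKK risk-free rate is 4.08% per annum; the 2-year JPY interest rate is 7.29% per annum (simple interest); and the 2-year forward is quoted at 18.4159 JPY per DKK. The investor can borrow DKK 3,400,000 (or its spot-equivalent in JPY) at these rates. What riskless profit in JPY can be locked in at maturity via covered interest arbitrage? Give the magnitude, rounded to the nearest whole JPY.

JPY 2,147,881

T = 2 years.
Route A — deposit DKK, sell forward: 3,400,000 × 1.081600 × 18.4159 = JPY 67,723,367.30.
Route B — convert at spot, deposit JPY: 3,400,000 × 16.8327 × 1.145800 = JPY 65,575,486.04.
The quoted forward overvalues DKK, so borrow JPY, buy DKK at spot, deposit the DKK at 4.08%, and sell the proceeds forward at 18.4159.
Arbitrage profit = |67,723,367.30 − 65,575,486.04| = JPY 2,147,881.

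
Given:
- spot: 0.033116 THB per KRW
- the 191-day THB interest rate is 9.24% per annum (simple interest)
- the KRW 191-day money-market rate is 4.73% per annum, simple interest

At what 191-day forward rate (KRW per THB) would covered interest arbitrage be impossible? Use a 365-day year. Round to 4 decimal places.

29.5171

T = 191/365 years.
THB accumulates by 1 + 0.0924×191/365 = 1.04835178.
KRW accumulates by 1 + 0.0473×191/365 = 1.02475151.
CIP: F = S · (grow THB)/(grow KRW) = 0.033116 × 1.04835178/1.02475151 = 0.033878669 THB per KRW.
Invert for KRW per THB: 1 / 0.033878669 = 29.5171.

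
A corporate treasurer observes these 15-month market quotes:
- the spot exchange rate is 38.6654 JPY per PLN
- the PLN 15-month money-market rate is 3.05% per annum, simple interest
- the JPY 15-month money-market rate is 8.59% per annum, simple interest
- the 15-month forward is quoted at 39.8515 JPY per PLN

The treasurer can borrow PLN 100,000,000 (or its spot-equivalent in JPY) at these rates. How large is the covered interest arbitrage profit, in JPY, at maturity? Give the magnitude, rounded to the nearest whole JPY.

JPY 144,625,889

T = 15/12 years.
Invest the PLN and cover forward: 100,000,000 × 1.038125 × 39.8515 = JPY 4,137,083,843.75.
Convert at spot and invest in JPY: 100,000,000 × 38.6654 × 1.107375 = JPY 4,281,709,732.50.
The quoted forward undervalues PLN, so borrow PLN, convert to JPY at spot, deposit the JPY at 8.59%, and buy PLN forward at 39.8515 to cover the loan.
Arbitrage profit = |4,137,083,843.75 − 4,281,709,732.50| = JPY 144,625,889.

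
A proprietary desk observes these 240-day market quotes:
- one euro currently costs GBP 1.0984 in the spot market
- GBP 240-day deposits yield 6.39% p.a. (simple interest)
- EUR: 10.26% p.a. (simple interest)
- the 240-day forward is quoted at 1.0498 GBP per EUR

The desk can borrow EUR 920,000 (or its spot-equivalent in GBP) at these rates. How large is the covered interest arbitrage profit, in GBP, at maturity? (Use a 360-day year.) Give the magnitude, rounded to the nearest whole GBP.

T = 240/360 years.
Keep in EUR, deliver into the forward: 920,000·1.068400·1.0498 = GBP 1,031,877.81.
Swap to GBP now, deposit: 920,000·1.0984·1.042600 = GBP 1,053,576.49.
The quoted forward undervalues EUR, so borrow EUR, convert to GBP at spot, deposit the GBP at 6.39%, and buy EUR forward at 1.0498 to cover the loan.
The gap between the two covered legs is GBP 21,699.

GBP 21,699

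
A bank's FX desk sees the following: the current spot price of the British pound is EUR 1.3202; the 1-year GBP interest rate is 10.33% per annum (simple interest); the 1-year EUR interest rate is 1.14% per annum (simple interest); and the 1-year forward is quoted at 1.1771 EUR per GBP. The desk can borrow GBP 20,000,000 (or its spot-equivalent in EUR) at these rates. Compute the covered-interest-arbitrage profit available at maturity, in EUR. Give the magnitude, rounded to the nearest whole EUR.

EUR 731,117

T = 1 year.
Route A — deposit GBP, sell forward: 20,000,000 × 1.103300 × 1.1771 = EUR 25,973,888.60.
Route B — convert at spot, deposit EUR: 20,000,000 × 1.3202 × 1.011400 = EUR 26,705,005.60.
The quoted forward undervalues GBP, so borrow GBP, convert to EUR at spot, deposit the EUR at 1.14%, and buy GBP forward at 1.1771 to cover the loan.
The gap between the two covered legs is EUR 731,117.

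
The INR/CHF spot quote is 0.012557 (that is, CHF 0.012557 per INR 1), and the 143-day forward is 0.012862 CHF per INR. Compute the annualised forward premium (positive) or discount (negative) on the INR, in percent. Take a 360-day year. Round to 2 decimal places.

+6.11%

T = 143/360 years.
Period premium: (0.012862 − 0.012557)/0.012557 = 0.0242892.
Annualise by dividing by T: 0.0242892 / (143/360) = 0.061148 → 6.11%.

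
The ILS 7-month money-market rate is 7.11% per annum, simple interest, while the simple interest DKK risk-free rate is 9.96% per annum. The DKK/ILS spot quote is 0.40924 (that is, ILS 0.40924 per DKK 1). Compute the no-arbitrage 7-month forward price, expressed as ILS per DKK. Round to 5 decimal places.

T = 7/12 years.
ILS accumulates by 1 + 0.0711×7/12 = 1.041475.
DKK growth factor: 1 + 0.0996×7/12 = 1.058100.
So F = 0.40924 × 1.041475 / 1.058100 = 0.4028100 (ILS/DKK).

0.40281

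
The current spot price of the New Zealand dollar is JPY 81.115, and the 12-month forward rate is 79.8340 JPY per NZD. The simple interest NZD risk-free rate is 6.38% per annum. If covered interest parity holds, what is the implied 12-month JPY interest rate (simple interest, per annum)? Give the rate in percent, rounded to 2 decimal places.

T = 1 year.
CIP gives F = S · g_JPY/g_NZD, so g_JPY/g_NZD = 79.834/81.115 = 0.9842076.
The NZD side grows by 1 + 0.0638×1 = 1.063800.
Hence g_JPY = 1.047000.
r = (1.047000 − 1)/1 = 0.047000 → 4.70%.

4.70%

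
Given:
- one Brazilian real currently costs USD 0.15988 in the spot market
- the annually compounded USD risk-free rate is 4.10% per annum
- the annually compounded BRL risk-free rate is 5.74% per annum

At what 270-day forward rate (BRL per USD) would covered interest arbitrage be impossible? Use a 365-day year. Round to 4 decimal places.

6.3274

T = 270/365 years.
USD growth factor: (1 + 0.0410)^(270/365) = 1.0301697.
Growth of 1 BRL over T: (1 + 0.0574)^(270/365) = 1.0421505.
Forward (USD per BRL) = 0.15988 × 1.0301697 / 1.0421505 = 0.1580420.
Quoted the other way: 1/0.1580420 = 6.3274 BRL per USD.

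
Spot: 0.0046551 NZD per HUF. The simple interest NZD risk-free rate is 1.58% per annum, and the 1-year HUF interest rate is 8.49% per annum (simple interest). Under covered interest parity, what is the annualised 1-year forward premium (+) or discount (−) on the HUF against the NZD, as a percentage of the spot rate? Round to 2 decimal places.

T = 1 year.
F = S · g_NZD/g_HUF = 0.0046551 × 1.015800/1.084900 = 0.0043586050.
Annualised premium = (F − S)/S × (1/T) = (0.0043586050 − 0.0046551)/0.0046551 ÷ 1 = -6.37%.

-6.37%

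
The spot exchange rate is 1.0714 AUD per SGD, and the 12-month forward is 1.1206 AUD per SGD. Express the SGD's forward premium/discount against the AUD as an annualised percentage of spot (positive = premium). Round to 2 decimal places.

T = 1 year.
Period premium: (1.1206 − 1.0714)/1.0714 = 0.0459212.
Annualise by dividing by T: 0.0459212 / 1 = 0.045921 → 4.59%.

+4.59%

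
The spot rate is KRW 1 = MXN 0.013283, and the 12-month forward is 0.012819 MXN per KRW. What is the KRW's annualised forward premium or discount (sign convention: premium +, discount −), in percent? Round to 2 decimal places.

T = 1 year.
Period premium: (0.012819 − 0.013283)/0.013283 = -0.0349319.
×(1/T) gives -3.49% p.a.

-3.49%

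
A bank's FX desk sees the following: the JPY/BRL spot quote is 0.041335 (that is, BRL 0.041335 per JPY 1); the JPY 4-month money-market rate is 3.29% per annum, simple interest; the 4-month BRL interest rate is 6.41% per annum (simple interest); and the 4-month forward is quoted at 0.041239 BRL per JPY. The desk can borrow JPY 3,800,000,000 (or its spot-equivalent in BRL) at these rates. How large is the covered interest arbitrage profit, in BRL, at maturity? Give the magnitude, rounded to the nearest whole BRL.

BRL 2,002,360

T = 4/12 years.
Keep in JPY, deliver into the forward: 3,800,000,000·1.01096666667·0.041239 = BRL 158,426,766.59.
Swap to BRL now, deposit: 3,800,000,000·0.041335·1.02136666667 = BRL 160,429,126.43.
The quoted forward undervalues JPY, so borrow JPY, convert to BRL at spot, deposit the BRL at 6.41%, and buy JPY forward at 0.041239 to cover the loan.
Arbitrage profit = |158,426,766.59 − 160,429,126.43| = BRL 2,002,360.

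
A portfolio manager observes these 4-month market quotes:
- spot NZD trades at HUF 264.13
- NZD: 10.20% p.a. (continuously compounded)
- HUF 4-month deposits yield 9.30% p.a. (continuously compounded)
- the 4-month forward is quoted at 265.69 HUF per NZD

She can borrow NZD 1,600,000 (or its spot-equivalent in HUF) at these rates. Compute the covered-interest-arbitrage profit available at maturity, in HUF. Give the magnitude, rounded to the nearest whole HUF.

HUF 3,892,029

T = 4/12 years.
Keep in NZD, deliver into the forward: 1,600,000·1.03458460673·265.69 = HUF 439,806,054.66.
Swap to HUF now, deposit: 1,600,000·264.13·1.03148550389 = HUF 435,914,025.83.
The quoted forward overvalues NZD, so borrow HUF, buy NZD at spot, deposit the NZD at 10.20%, and sell the proceeds forward at 265.69.
Profit = 439,806,054.66 − 435,914,025.83 = HUF 3,892,029.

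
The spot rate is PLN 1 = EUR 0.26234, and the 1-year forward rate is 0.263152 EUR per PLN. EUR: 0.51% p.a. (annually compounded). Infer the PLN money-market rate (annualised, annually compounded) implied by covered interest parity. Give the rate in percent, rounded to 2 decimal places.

T = 1 year.
F/S = 0.263152/0.26234 = 1.0030952 = (growth of EUR) / (growth of PLN).
EUR growth factor: (1 + 0.0051)^1 = 1.005100.
So the PLN growth factor = 1.0019986.
r = 1.0019986^(1/1) − 1 = 0.001999 → 0.20%.

0.20%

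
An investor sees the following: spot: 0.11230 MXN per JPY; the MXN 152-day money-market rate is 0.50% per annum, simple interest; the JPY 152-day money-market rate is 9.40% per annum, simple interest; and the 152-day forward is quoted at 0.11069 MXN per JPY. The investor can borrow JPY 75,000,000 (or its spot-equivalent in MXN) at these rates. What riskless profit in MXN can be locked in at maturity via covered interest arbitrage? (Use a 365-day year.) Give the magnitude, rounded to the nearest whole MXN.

T = 152/365 years.
Invest the JPY and cover forward: 75,000,000 × 1.039145205 × 0.11069 = MXN 8,626,723.71.
Convert at spot and invest in MXN: 75,000,000 × 0.11230 × 1.002082192 = MXN 8,440,037.26.
The quoted forward overvalues JPY, so borrow MXN, buy JPY at spot, deposit the JPY at 9.40%, and sell the proceeds forward at 0.11069.
Arbitrage profit = |8,626,723.71 − 8,440,037.26| = MXN 186,686.

MXN 186,686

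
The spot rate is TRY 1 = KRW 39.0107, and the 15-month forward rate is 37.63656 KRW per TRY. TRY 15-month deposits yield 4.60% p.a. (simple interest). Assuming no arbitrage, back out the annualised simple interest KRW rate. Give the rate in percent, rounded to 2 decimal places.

T = 15/12 years.
CIP gives F = S · g_KRW/g_TRY, so g_KRW/g_TRY = 37.63656/39.0107 = 0.9647753.
The TRY side grows by 1 + 0.0460×15/12 = 1.057500.
Hence g_KRW = 1.0202499.
(1.0202499 − 1)/T = 0.016200, i.e. 1.62%.

1.62%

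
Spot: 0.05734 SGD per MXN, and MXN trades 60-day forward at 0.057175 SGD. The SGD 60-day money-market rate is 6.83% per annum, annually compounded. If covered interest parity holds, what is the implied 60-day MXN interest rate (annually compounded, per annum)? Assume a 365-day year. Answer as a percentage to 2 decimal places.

8.72%

T = 60/365 years.
CIP gives F = S · g_SGD/g_MXN, so g_SGD/g_MXN = 0.057175/0.05734 = 0.9971224.
SGD growth factor: (1 + 0.0683)^(60/365) = 1.0109198.
That pins the MXN growth at 1.0138372.
Annualise: 1.0138372^(365/60) − 1 = 0.087193 = 8.72%.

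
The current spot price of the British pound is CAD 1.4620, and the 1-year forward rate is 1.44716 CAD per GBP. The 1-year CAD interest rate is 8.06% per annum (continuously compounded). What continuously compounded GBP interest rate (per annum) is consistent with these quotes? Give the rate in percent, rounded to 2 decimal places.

T = 1 year.
By CIP, F/S equals the CAD-to-GBP growth ratio: 1.44716/1.462 = 0.9898495.
CAD growth factor: e^(0.0806×1) = 1.0839372.
That pins the GBP growth at 1.0950525.
r = ln(1.0950525)/1 = 0.090802 → 9.08%.

9.08%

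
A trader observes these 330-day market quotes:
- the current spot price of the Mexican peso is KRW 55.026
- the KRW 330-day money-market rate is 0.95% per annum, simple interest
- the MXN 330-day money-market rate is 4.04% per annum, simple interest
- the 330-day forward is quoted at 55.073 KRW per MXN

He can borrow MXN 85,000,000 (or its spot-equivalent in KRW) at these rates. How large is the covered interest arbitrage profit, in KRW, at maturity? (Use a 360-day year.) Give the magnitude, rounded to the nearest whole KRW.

T = 330/360 years.
Keep in MXN, deliver into the forward: 85,000,000·1.037033333333·55.073 = KRW 4,854,565,625.17.
Swap to KRW now, deposit: 85,000,000·55.026·1.008708333333 = KRW 4,717,940,703.75.
The quoted forward overvalues MXN, so borrow KRW, buy MXN at spot, deposit the MXN at 4.04%, and sell the proceeds forward at 55.073.
Arbitrage profit = |4,854,565,625.17 − 4,717,940,703.75| = KRW 136,624,921.

KRW 136,624,921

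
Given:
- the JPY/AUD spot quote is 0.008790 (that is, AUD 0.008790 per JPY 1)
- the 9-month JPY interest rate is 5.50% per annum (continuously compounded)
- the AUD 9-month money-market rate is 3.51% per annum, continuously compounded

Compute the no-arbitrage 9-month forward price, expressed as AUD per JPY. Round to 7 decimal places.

0.0086598

T = 9/12 years.
AUD growth factor: e^(0.0351×9/12) = 1.0266746.
JPY accumulates by e^(0.0550×9/12) = 1.0421126.
So F = 0.00879 × 1.0266746 / 1.0421126 = 0.008659784 (AUD/JPY).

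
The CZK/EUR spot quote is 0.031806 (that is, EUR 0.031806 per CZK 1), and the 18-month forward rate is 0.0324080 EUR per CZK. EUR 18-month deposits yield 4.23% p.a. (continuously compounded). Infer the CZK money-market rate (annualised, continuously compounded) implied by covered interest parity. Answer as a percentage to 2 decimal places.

2.98%

T = 18/12 years.
F/S = 0.032408/0.031806 = 1.0189272 = (growth of EUR) / (growth of CZK).
EUR growth factor: e^(0.0423×18/12) = 1.0655062.
That pins the CZK growth at 1.0457138.
Take logs: ln 1.0457138 / (18/12) = 0.029800, so 2.98%.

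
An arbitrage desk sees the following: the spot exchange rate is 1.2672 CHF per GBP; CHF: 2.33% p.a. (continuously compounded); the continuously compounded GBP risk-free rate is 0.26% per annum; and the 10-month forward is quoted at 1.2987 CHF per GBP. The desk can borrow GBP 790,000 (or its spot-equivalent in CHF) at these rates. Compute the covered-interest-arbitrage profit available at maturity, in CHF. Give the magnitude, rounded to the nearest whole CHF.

T = 10/12 years.
Invest the GBP and cover forward: 790,000 × 1.002169016 × 1.2987 = CHF 1,028,198.35.
Convert at spot and invest in CHF: 790,000 × 1.2672 × 1.019606396 = CHF 1,020,715.73.
The quoted forward overvalues GBP, so borrow CHF, buy GBP at spot, deposit the GBP at 0.26%, and sell the proceeds forward at 1.2987.
Profit = 1,028,198.35 − 1,020,715.73 = CHF 7,483.

CHF 7,483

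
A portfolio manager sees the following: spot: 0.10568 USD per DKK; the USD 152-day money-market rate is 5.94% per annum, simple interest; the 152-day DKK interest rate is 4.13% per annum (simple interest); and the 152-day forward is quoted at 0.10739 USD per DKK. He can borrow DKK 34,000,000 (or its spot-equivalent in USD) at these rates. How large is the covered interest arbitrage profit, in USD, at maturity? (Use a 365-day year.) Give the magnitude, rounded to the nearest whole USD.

T = 152/365 years.
Route A — deposit DKK, sell forward: 34,000,000 × 1.017198904 × 0.10739 = USD 3,714,057.67.
Route B — convert at spot, deposit USD: 34,000,000 × 0.10568 × 1.024736438 = USD 3,682,000.99.
The quoted forward overvalues DKK, so borrow USD, buy DKK at spot, deposit the DKK at 4.13%, and sell the proceeds forward at 0.10739.
The gap between the two covered legs is USD 32,057.

USD 32,057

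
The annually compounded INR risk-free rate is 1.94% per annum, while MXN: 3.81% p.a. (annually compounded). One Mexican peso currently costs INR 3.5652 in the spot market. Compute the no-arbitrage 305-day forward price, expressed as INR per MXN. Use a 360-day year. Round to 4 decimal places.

T = 305/360 years.
INR accumulates by (1 + 0.0194)^(305/360) = 1.0164119.
MXN growth factor: (1 + 0.0381)^(305/360) = 1.0321866.
So F = 3.5652 × 1.0164119 / 1.0321866 = 3.510714 (INR/MXN).

3.5107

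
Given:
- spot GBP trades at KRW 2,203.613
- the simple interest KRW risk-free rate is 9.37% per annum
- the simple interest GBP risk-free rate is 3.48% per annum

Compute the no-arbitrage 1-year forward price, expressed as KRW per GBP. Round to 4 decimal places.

2329.0409

T = 1 year.
Growth of 1 KRW over T: 1 + 0.0937×1 = 1.093700.
Growth of 1 GBP over T: 1 + 0.0348×1 = 1.034800.
So F = 2203.613 × 1.093700 / 1.034800 = 2329.040914 (KRW/GBP).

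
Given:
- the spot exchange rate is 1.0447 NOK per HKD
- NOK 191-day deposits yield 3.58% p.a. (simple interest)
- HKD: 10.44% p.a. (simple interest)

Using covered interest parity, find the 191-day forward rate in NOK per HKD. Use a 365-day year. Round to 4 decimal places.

T = 191/365 years.
NOK growth factor: 1 + 0.0358×191/365 = 1.0187337.
HKD growth factor: 1 + 0.1044×191/365 = 1.0546312.
Forward (NOK per HKD) = 1.0447 × 1.0187337 / 1.0546312 = 1.009141.

1.0091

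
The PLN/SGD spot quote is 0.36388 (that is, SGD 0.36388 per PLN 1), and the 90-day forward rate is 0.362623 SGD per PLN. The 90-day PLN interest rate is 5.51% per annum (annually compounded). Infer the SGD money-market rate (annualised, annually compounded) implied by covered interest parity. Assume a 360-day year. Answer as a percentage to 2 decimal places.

T = 90/360 years.
F/S = 0.362623/0.36388 = 0.9965456 = (growth of SGD) / (growth of PLN).
The PLN side grows by (1 + 0.0551)^(90/360) = 1.0134992.
Hence g_SGD = 1.0099982.
Annualise: 1.0099982^(360/90) − 1 = 0.040597 = 4.06%.

4.06%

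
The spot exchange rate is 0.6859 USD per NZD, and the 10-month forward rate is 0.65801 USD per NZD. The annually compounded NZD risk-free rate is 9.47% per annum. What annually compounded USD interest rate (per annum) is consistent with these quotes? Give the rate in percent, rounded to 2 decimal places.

4.15%

T = 10/12 years.
F/S = 0.65801/0.6859 = 0.9593381 = (growth of USD) / (growth of NZD).
The NZD side grows by (1 + 0.0947)^(10/12) = 1.0783157.
Hence g_USD = 1.0344693.
Annualise: 1.0344693^(12/10) − 1 = 0.041504 = 4.15%.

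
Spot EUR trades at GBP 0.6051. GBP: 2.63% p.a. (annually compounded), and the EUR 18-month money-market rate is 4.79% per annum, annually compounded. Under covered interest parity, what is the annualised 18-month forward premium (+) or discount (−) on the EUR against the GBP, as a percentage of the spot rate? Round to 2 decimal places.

-2.05%

T = 18/12 years.
F = S · g_GBP/g_EUR = 0.6051 × 1.0397083/1.0727037 = 0.5864877.
(F − S)/S ÷ T = (0.5864877 − 0.6051)/0.6051/(18/12) = -0.020506 → -2.05%.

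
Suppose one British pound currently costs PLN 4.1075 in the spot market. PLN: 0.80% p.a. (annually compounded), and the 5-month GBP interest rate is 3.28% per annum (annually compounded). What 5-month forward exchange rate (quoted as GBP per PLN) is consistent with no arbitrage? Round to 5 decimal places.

T = 5/12 years.
PLN accumulates by (1 + 0.0080)^(5/12) = 1.0033256.
GBP accumulates by (1 + 0.0328)^(5/12) = 1.0135381.
CIP: F = S · (grow PLN)/(grow GBP) = 4.1075 × 1.0033256/1.0135381 = 4.066112 PLN per GBP.
Invert for GBP per PLN: 1 / 4.066112 = 0.24594.

0.24594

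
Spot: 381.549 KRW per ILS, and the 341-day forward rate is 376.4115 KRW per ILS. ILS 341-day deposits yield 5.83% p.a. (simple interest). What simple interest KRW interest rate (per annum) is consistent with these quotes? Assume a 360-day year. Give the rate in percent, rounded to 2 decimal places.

4.33%

T = 341/360 years.
F/S = 376.4115/381.549 = 0.9865352 = (growth of KRW) / (growth of ILS).
The ILS side grows by 1 + 0.0583×341/360 = 1.0552231.
That pins the KRW growth at 1.0410147.
r = (1.0410147 − 1)/(341/360) = 0.043300 → 4.33%.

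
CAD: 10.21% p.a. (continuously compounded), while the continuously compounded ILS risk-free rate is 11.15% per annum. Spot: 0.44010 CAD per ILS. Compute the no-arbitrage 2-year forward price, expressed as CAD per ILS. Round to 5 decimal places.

0.43190

T = 2 years.
CAD accumulates by e^(0.1021×2) = 1.2265434.
ILS accumulates by e^(0.1115×2) = 1.2498206.
Forward (CAD per ILS) = 0.4401 × 1.2265434 / 1.2498206 = 0.4319034.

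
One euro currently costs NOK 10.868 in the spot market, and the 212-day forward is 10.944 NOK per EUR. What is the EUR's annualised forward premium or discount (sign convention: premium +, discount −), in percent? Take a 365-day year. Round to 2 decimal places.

T = 212/365 years.
Period premium: (10.944 − 10.868)/10.868 = 0.0069930.
Per annum: 0.0069930 / (212/365) = 0.012040 = 1.20%.

+1.20%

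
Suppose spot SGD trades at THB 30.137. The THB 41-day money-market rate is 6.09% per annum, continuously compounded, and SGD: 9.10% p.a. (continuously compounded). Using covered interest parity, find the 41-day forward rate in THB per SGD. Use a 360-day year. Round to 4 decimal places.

30.0339

T = 41/360 years.
THB growth factor: e^(0.0609×41/360) = 1.00695994.
SGD growth factor: e^(0.0910×41/360) = 1.01041778.
So F = 30.137 × 1.00695994 / 1.01041778 = 30.033866 (THB/SGD).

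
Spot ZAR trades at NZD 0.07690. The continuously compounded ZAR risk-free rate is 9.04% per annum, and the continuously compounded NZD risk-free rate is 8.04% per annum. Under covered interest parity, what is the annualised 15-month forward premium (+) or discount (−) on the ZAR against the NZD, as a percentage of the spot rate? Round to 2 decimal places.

T = 15/12 years.
F = S · g_NZD/g_ZAR = 0.0769 × 1.1057236/1.1196319 = 0.07594473.
(F − S)/S ÷ T = (0.07594473 − 0.0769)/0.0769/(15/12) = -0.009938 → -0.99%.

-0.99%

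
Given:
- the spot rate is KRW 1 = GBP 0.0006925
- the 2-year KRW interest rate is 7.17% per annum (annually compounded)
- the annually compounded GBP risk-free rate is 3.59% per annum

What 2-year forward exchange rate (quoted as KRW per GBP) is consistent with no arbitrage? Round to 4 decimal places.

1545.5783

T = 2 years.
GBP growth factor: (1 + 0.0359)^2 = 1.07308881.
KRW accumulates by (1 + 0.0717)^2 = 1.14854089.
CIP: F = S · (grow GBP)/(grow KRW) = 0.0006925 × 1.07308881/1.14854089 = 0.0006470070046 GBP per KRW.
Invert for KRW per GBP: 1 / 0.0006470070046 = 1545.5783.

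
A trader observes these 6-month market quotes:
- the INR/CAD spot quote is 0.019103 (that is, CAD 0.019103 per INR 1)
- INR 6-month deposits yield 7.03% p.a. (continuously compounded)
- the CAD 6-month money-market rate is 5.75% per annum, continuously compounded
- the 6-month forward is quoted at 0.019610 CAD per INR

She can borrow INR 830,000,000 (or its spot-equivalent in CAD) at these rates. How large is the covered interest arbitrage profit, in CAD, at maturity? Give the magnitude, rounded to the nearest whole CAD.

T = 6/12 years.
Keep in INR, deliver into the forward: 830,000,000·1.0357750634·0.019610 = CAD 16,858,585.66.
Swap to CAD now, deposit: 830,000,000·0.019103·1.0291672705 = CAD 16,317,951.37.
The quoted forward overvalues INR, so borrow CAD, buy INR at spot, deposit the INR at 7.03%, and sell the proceeds forward at 0.019610.
The gap between the two covered legs is CAD 540,634.

CAD 540,634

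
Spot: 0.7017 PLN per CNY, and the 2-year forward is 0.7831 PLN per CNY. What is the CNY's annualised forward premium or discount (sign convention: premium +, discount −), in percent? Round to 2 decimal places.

+5.80%

T = 2 years.
CNY trades forward at +11.60040% vs spot over the period.
×(1/T) gives 5.80% p.a.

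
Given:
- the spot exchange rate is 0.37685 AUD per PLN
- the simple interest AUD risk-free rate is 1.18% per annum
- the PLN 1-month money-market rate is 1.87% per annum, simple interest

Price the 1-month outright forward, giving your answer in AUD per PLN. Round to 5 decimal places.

0.37663

T = 1/12 years.
AUD accumulates by 1 + 0.0118×1/12 = 1.0009833.
Growth of 1 PLN over T: 1 + 0.0187×1/12 = 1.0015583.
CIP: F = S · (grow AUD)/(grow PLN) = 0.37685 × 1.0009833/1.0015583 = 0.3766336 AUD per PLN.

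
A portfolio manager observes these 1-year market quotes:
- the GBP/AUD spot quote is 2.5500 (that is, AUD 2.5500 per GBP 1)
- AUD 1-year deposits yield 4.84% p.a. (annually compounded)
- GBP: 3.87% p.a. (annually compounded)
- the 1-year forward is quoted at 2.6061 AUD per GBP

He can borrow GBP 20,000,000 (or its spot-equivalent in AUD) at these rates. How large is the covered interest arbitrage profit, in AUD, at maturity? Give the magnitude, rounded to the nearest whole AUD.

T = 1 year.
Invest the GBP and cover forward: 20,000,000 × 1.038700 × 2.6061 = AUD 54,139,121.40.
Convert at spot and invest in AUD: 20,000,000 × 2.5500 × 1.048400 = AUD 53,468,400.00.
The quoted forward overvalues GBP, so borrow AUD, buy GBP at spot, deposit the GBP at 3.87%, and sell the proceeds forward at 2.6061.
The gap between the two covered legs is AUD 670,721.

AUD 670,721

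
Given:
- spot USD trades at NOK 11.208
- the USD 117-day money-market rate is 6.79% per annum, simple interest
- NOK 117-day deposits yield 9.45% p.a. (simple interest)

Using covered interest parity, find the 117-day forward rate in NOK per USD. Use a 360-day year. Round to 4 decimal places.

11.3028

T = 117/360 years.
NOK growth factor: 1 + 0.0945×117/360 = 1.0307125.
USD growth factor: 1 + 0.0679×117/360 = 1.0220675.
CIP: F = S · (grow NOK)/(grow USD) = 11.208 × 1.0307125/1.0220675 = 11.302801 NOK per USD.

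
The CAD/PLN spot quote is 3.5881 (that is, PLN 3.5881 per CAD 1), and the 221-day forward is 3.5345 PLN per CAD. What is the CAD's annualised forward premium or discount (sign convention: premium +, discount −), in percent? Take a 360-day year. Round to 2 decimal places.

T = 221/360 years.
CAD trades forward at -1.49383% vs spot over the period.
Annualise by dividing by T: -0.0149383 / (221/360) = -0.024334 → -2.43%.

-2.43%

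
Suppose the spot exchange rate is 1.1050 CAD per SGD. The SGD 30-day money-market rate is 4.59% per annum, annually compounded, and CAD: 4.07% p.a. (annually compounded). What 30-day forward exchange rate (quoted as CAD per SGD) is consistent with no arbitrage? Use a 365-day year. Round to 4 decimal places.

T = 30/365 years.
CAD accumulates by (1 + 0.0407)^(30/365) = 1.0032843.
SGD growth factor: (1 + 0.0459)^(30/365) = 1.0036954.
So F = 1.105 × 1.0032843 / 1.0036954 = 1.104547 (CAD/SGD).

1.1045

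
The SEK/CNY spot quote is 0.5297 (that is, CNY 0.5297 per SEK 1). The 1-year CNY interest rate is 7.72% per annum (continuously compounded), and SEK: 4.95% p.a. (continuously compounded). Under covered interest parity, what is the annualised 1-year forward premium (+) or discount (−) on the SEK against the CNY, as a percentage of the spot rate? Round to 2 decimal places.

+2.81%

T = 1 year.
CIP forward (CNY per SEK) = 0.5297 × 1.0802581/1.0507456 = 0.5445778.
Annualised premium = (F − S)/S × (1/T) = (0.5445778 − 0.5297)/0.5297 ÷ 1 = 2.81%.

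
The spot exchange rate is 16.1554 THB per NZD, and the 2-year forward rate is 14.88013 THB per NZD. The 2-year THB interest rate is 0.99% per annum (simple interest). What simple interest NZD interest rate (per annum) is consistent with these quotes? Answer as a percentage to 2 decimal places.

T = 2 years.
CIP gives F = S · g_THB/g_NZD, so g_THB/g_NZD = 14.88013/16.1554 = 0.9210623.
The THB side grows by 1 + 0.0099×2 = 1.019800.
That pins the NZD growth at 1.1071998.
(1.1071998 − 1)/T = 0.053600, i.e. 5.36%.

5.36%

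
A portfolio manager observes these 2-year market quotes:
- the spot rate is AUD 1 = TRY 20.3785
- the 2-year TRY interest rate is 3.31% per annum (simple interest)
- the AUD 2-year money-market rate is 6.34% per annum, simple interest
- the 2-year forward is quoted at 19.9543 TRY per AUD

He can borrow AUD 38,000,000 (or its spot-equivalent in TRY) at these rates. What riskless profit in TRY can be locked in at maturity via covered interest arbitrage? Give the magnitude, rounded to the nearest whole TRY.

T = 2 years.
Invest the AUD and cover forward: 38,000,000 × 1.126800 × 19.9543 = TRY 854,411,199.12.
Convert at spot and invest in TRY: 38,000,000 × 20.3785 × 1.066200 = TRY 825,647,154.60.
The quoted forward overvalues AUD, so borrow TRY, buy AUD at spot, deposit the AUD at 6.34%, and sell the proceeds forward at 19.9543.
Profit = 854,411,199.12 − 825,647,154.60 = TRY 28,764,045.

TRY 28,764,045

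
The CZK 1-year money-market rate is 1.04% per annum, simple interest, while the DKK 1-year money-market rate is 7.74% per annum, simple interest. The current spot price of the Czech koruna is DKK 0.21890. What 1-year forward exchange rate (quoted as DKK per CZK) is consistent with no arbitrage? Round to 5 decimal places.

0.23342

T = 1 year.
Growth of 1 DKK over T: 1 + 0.0774×1 = 1.077400.
CZK growth factor: 1 + 0.0104×1 = 1.010400.
Forward (DKK per CZK) = 0.2189 × 1.077400 / 1.010400 = 0.2334153.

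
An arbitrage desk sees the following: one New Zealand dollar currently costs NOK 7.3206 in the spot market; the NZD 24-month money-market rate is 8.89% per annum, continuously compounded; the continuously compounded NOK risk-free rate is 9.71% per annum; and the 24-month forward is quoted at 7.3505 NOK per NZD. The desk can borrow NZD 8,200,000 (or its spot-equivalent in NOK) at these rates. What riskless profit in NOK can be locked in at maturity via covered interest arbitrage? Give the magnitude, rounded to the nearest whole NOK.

T = 2 years.
Invest the NZD and cover forward: 8,200,000 × 1.1945863801 × 7.3505 = NOK 72,002,618.93.
Convert at spot and invest in NOK: 8,200,000 × 7.3206 × 1.2143391265 = NOK 72,895,466.28.
The quoted forward undervalues NZD, so borrow NZD, convert to NOK at spot, deposit the NOK at 9.71%, and buy NZD forward at 7.3505 to cover the loan.
Profit = 72,895,466.28 − 72,002,618.93 = NOK 892,847.

NOK 892,847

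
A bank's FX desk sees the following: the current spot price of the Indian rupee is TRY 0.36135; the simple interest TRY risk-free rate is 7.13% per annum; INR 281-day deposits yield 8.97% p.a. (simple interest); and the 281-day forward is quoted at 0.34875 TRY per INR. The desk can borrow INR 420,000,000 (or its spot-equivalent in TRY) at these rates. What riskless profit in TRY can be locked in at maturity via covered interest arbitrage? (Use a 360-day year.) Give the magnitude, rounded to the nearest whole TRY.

T = 281/360 years.
Keep in INR, deliver into the forward: 420,000,000·1.07001583333·0.34875 = TRY 156,730,569.19.
Swap to TRY now, deposit: 420,000,000·0.36135·1.05565361111 = TRY 160,213,381.60.
The quoted forward undervalues INR, so borrow INR, convert to TRY at spot, deposit the TRY at 7.13%, and buy INR forward at 0.34875 to cover the loan.
Arbitrage profit = |156,730,569.19 − 160,213,381.60| = TRY 3,482,812.

TRY 3,482,812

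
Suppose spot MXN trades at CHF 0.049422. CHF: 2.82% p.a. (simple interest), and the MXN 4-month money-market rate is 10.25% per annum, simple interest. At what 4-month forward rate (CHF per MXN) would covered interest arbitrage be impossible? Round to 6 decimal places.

0.048238

T = 4/12 years.
CHF accumulates by 1 + 0.0282×4/12 = 1.009400.
Growth of 1 MXN over T: 1 + 0.1025×4/12 = 1.0341667.
So F = 0.049422 × 1.009400 / 1.0341667 = 0.04823842 (CHF/MXN).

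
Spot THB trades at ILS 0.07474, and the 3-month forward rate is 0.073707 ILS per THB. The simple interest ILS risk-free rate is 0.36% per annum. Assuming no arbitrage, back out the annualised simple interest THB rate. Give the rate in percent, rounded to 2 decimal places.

T = 3/12 years.
F/S = 0.073707/0.07474 = 0.9861788 = (growth of ILS) / (growth of THB).
ILS growth factor: 1 + 0.0036×3/12 = 1.000900.
That pins the THB growth at 1.0149275.
(1.0149275 − 1)/T = 0.059710, i.e. 5.97%.

5.97%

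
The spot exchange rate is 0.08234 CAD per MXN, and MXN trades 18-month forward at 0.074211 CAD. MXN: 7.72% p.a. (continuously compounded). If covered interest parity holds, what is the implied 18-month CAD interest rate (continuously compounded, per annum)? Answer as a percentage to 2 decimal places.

T = 18/12 years.
F/S = 0.074211/0.08234 = 0.9012752 = (growth of CAD) / (growth of MXN).
The MXN side grows by e^(0.0772×18/12) = 1.1227713.
Hence g_CAD = 1.0119259.
Take logs: ln 1.0119259 / (18/12) = 0.007904, so 0.79%.

0.79%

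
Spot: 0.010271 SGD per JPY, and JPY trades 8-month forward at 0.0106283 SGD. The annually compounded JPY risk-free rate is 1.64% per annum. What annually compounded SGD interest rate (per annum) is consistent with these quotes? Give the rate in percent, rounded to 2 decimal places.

T = 8/12 years.
CIP gives F = S · g_SGD/g_JPY, so g_SGD/g_JPY = 0.0106283/0.010271 = 1.0347873.
The JPY side grows by (1 + 0.0164)^(8/12) = 1.0109037.
Hence g_SGD = 1.0460703.
Annualise: 1.0460703^(12/8) − 1 = 0.069895 = 6.99%.

6.99%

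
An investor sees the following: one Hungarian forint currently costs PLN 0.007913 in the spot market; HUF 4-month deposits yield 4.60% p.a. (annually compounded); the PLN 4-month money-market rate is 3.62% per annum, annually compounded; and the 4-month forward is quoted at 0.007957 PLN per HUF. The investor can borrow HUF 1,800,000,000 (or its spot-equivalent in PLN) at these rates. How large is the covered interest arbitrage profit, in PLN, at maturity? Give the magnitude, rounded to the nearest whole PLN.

PLN 125,692

T = 4/12 years.
Keep in HUF, deliver into the forward: 1,800,000,000·1.0151040524·0.007957 = PLN 14,538,929.30.
Swap to PLN now, deposit: 1,800,000,000·0.007913·1.0119239216 = PLN 14,413,237.18.
The quoted forward overvalues HUF, so borrow PLN, buy HUF at spot, deposit the HUF at 4.60%, and sell the proceeds forward at 0.007957.
Arbitrage profit = |14,538,929.30 − 14,413,237.18| = PLN 125,692.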